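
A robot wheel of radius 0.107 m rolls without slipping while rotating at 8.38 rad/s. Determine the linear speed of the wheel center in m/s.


v = omega * r = 8.38 * 0.107 = 0.8967

0.8967 m/s


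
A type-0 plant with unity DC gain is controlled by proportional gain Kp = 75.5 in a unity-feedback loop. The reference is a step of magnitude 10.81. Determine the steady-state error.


e_ss = R/(1 + Kp) = 10.81/(1 + 75.5) = 10.81/76.5000 = 0.1413

0.1413


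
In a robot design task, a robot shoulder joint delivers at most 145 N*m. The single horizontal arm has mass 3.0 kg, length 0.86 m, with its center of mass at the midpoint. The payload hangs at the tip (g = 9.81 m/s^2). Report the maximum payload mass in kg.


tau_arm = m_arm*g*(L/2) = 3.0*9.81*0.86/2 = 12.6549 N*m
tau_payload = tau_max - tau_arm = 145 - 12.6549 = 132.3451
m_payload = tau_payload / (g*L) = 132.3451 / (9.81*0.86) = 15.6870

15.6870 kg


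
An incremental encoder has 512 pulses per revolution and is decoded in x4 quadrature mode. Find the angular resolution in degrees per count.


resolution = 360 / (PPR * 4) = 360 / 2048 = 0.1758

0.1758 degrees


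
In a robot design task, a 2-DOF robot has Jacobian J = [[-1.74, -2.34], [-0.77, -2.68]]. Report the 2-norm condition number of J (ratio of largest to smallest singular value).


JJ^T eigenvalues: trace(JJ^T) = 16.2785, det(JJ^T) = det(J)^2 = 8.18760996
s_max^2 = (16.2785 + sqrt(232.23912241))/2 = 15.75894688
s_min^2 = (16.2785 - sqrt(232.23912241))/2 = 0.51955312
kappa = s_max/s_min = sqrt(15.75894688/0.51955312) = 5.5074

5.5074


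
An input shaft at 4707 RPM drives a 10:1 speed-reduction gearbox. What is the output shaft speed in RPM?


omega_out = omega_in / N = 4707 / 10 = 470.7000

470.7000 RPM


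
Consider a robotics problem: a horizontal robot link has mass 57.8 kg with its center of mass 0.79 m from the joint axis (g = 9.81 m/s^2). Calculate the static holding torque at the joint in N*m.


tau = m*g*L = 57.8 * 9.81 * 0.79 = 447.9442

447.9442 N*m


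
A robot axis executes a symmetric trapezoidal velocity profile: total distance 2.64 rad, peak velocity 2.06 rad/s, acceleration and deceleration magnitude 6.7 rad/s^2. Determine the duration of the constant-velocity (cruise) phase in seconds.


t_acc = v/a = 0.307463 s, d_acc = v^2/(2a) = 0.316687 rad each
d_cruise = 2.64 - 2*0.316687 = 2.006626 rad
t_cruise = d_cruise/v = 2.006626/2.06 = 0.9741

0.9741 s


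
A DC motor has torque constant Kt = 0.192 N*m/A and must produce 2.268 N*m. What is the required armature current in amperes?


I = tau / Kt = 2.268/0.192 = 11.8125

11.8125 A


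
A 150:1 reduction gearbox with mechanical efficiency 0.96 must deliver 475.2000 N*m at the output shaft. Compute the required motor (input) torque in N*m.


tau_in = tau_out / (N * eta) = 475.2000 / (150 * 0.96) = 3.3000

3.3000 N*m


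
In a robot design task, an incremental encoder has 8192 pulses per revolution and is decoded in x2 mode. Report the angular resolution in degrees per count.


resolution = 360 / (PPR * 2) = 360 / 16384 = 0.0220

0.0220 degrees


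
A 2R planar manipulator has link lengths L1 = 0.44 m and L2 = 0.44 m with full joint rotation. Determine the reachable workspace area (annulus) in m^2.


r_max = L1 + L2 = 0.8800, r_min = |L1 - L2| = 0
A = pi*(r_max^2 - r_min^2) = pi*(0.7744 - 0) = 2.4328

2.4328 m^2


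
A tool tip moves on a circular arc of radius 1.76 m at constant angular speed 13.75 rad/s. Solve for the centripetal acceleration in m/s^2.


a_c = omega^2 * r = 13.75^2 * 1.76 = 332.7500

332.7500 m/s^2


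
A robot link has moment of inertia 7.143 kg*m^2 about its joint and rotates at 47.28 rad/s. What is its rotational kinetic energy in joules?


KE = (1/2)*I*omega^2 = 0.5*7.143*47.28^2 = 7983.7254

7983.7254 J


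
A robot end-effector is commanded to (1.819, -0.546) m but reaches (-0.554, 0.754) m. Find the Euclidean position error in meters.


dx = -0.554 - (1.819) = -2.3730, dy = 0.754 - (-0.546) = 1.3000
err = sqrt(5.631129 + 1.690000) = 2.7058

2.7058 m


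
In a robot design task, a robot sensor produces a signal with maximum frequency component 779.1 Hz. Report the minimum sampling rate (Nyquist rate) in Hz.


f_s,min = 2*f_max = 2*779.1 = 1558.2000

1558.2000 Hz


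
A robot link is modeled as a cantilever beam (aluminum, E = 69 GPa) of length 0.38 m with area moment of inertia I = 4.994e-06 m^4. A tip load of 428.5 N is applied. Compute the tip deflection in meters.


delta = F*L^3/(3*E*I) = 428.5*0.38^3/(3*6.900e+10*4.994e-06)
      = 23.512652/1033758 = 2.2745e-05

2.2745e-05 m


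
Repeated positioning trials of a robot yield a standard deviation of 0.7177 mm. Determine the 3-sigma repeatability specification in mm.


repeatability = 3*sigma = 3*0.7177 = 2.1531

2.1531 mm


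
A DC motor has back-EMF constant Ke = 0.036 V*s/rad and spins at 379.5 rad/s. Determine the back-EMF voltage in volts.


V_emf = Ke * omega = 0.036*379.5 = 13.6620

13.6620 V


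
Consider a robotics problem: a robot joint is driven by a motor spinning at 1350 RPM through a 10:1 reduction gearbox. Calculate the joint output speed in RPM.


omega_joint = omega_motor / N = 1350 / 10 = 135.0000

135.0000 RPM


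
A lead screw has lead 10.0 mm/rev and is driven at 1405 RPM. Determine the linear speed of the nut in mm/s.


v = lead * (RPM/60) = 10.0*1405/60 = 234.1667

234.1667 mm/s


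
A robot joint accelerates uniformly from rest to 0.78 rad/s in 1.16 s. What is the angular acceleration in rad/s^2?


alpha = delta_omega / t = 0.78 / 1.16 = 0.6724

0.6724 rad/s^2


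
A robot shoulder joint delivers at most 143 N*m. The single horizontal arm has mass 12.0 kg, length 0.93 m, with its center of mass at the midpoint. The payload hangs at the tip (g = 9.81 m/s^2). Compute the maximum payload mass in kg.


tau_arm = m_arm*g*(L/2) = 12.0*9.81*0.93/2 = 54.7398 N*m
tau_payload = tau_max - tau_arm = 143 - 54.7398 = 88.2602
m_payload = tau_payload / (g*L) = 88.2602 / (9.81*0.93) = 9.6742

9.6742 kg


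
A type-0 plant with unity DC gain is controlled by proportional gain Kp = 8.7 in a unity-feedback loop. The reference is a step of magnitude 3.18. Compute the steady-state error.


e_ss = R/(1 + Kp) = 3.18/(1 + 8.7) = 3.18/9.7000 = 0.3278

0.3278


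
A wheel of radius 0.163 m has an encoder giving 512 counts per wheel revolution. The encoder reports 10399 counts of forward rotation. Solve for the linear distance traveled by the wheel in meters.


revs = 10399/512 = 20.310547
d = revs * 2*pi*r = 20.310547 * 2*pi*0.163 = 20.8012

20.8012 m


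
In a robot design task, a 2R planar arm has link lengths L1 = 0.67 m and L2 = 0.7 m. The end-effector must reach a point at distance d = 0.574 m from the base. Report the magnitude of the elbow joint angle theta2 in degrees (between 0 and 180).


cos(th2) = (d^2 - L1^2 - L2^2)/(2*L1*L2) = (0.574^2 - 0.67^2 - 0.7^2)/(2*0.67*0.7) = -0.64970576
th2 = acos(-0.64970576) = 130.5194 deg

130.5194 degrees


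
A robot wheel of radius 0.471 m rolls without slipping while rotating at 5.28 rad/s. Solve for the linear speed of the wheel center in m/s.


v = omega * r = 5.28 * 0.471 = 2.4869

2.4869 m/s


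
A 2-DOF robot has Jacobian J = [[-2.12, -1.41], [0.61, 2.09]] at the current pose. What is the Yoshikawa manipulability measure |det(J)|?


det(J) = -2.12*2.09 - (-1.41)*(0.61) = -3.5707
|det(J)| = 3.5707

3.5707


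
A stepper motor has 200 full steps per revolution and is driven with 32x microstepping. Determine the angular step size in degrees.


step = 360/(200*32) = 360/6400 = 0.0563

0.0563 degrees


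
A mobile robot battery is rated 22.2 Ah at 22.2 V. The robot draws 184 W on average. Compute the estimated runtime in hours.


E = 22.2*22.2 = 492.8400 Wh
t = E/P = 492.8400/184 = 2.6785

2.6785 hours


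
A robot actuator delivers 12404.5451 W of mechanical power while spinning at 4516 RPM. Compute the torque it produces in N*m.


omega = 4516 * 2*pi/60 = 472.914414 rad/s
tau = P / omega = 12404.5451 / 472.914414 = 26.2300

26.2300 N*m


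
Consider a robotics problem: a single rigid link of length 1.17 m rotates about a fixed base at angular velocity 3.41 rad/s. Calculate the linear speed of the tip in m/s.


v = L*omega = 1.17 * 3.41 = 3.9897

3.9897 m/s


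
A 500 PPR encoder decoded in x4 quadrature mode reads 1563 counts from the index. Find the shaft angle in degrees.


angle = counts * 360 / (PPR*4) = 1563 * 360 / 2000 = 281.3400

281.3400 degrees


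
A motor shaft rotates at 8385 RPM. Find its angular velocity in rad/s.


omega = 8385 * 2*pi/60 = 878.0751

878.0751 rad/s


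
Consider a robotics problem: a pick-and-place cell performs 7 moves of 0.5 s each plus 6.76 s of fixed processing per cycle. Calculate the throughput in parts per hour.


T_cycle = 7*0.5 + 6.76 = 10.2600 s
rate = 3600/T = 350.8772

350.8772 parts/hour


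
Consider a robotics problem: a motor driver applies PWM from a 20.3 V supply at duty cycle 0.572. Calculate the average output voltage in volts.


V_avg = V_supply * D = 20.3*0.572 = 11.6116

11.6116 V


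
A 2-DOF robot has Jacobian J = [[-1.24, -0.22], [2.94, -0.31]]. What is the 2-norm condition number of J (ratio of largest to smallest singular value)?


JJ^T eigenvalues: trace(JJ^T) = 10.3257, det(JJ^T) = det(J)^2 = 1.06337344
s_max^2 = (10.3257 + sqrt(102.36658673))/2 = 10.22166870
s_min^2 = (10.3257 - sqrt(102.36658673))/2 = 0.10403130
kappa = s_max/s_min = sqrt(10.22166870/0.10403130) = 9.9124

9.9124


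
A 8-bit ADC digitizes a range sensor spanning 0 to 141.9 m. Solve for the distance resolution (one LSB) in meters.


res = range / 2^n = 141.9/2^8 = 141.9/256 = 0.5543

0.5543 m


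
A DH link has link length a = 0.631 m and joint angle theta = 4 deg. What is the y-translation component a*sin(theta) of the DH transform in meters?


a*sin(theta) = 0.631*sin(4 deg) = 0.0440

0.0440 m


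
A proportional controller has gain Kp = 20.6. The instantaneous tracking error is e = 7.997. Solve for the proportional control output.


u_P = Kp * e = 20.6 * 7.997 = 164.7382

164.7382


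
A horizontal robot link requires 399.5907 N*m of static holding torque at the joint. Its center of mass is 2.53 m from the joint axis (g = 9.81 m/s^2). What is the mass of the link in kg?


m = tau / (g*L) = 399.5907 / (9.81 * 2.53) = 16.1000

16.1000 kg


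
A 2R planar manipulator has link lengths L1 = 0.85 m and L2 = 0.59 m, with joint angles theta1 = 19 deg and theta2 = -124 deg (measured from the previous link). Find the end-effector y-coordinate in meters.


y = L1*sin(th1) + L2*sin(th1+th2) = 0.85*sin(19 deg) + 0.59*sin(-105 deg) = -0.2932

-0.2932 m


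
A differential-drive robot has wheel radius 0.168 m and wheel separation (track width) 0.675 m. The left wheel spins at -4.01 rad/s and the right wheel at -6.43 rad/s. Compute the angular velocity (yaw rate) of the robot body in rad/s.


omega = r*(wR - wL)/L = 0.168*(-6.43 - (-4.01))/0.675 = -0.6023

-0.6023 rad/s


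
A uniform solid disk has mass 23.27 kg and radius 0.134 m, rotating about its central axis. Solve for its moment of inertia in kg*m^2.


I = (1/2)*m*R^2 = 0.5*23.27*0.134^2 = 0.2089

0.2089 kg*m^2


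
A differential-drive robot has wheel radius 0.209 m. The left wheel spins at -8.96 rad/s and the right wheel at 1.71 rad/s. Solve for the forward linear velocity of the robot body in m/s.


v = r*(wR + wL)/2 = 0.209*(1.71 + -8.96)/2 = -0.7576

-0.7576 m/s


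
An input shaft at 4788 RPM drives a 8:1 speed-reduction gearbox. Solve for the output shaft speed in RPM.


omega_out = omega_in / N = 4788 / 8 = 598.5000

598.5000 RPM


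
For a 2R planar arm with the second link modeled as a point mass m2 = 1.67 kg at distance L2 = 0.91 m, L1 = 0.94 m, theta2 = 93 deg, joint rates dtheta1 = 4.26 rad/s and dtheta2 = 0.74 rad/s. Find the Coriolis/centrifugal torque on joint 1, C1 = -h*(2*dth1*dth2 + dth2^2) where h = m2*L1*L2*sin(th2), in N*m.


h = m2*L1*L2*sin(th2) = 1.67*0.94*0.91*sin(93 deg) = 1.426560
C1 = -h*(2*4.26*0.74 + 0.74^2) = -1.426560*6.8524 = -9.7754

-9.7754 N*m


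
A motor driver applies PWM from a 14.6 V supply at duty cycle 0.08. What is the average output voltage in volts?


V_avg = V_supply * D = 14.6*0.08 = 1.1680

1.1680 V


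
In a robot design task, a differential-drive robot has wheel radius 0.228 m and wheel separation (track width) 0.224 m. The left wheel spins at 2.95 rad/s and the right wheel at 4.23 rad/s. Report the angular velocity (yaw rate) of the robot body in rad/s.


omega = r*(wR - wL)/L = 0.228*(4.23 - (2.95))/0.224 = 1.3029

1.3029 rad/s


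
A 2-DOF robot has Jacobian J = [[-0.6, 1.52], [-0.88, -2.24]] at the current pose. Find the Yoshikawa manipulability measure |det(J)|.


det(J) = -0.6*-2.24 - (1.52)*(-0.88) = 2.6816
|det(J)| = 2.6816

2.6816


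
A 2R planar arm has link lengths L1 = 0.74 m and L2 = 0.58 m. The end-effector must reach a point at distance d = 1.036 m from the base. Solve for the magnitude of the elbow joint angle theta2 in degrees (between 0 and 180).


cos(th2) = (d^2 - L1^2 - L2^2)/(2*L1*L2) = (1.036^2 - 0.74^2 - 0.58^2)/(2*0.74*0.58) = 0.22052190
th2 = acos(0.22052190) = 77.2603 deg

77.2603 degrees


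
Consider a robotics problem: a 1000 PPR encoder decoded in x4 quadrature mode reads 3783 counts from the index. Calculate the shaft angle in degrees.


angle = counts * 360 / (PPR*4) = 3783 * 360 / 4000 = 340.4700

340.4700 degrees


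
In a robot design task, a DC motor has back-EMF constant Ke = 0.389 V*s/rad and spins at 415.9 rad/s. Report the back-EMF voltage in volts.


V_emf = Ke * omega = 0.389*415.9 = 161.7851

161.7851 V


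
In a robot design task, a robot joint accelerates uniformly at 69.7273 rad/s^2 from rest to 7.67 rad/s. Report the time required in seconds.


t = delta_omega / alpha = 7.67 / 69.7273 = 0.1100

0.1100 s


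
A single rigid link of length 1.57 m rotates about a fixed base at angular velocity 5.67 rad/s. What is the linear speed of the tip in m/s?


v = L*omega = 1.57 * 5.67 = 8.9019

8.9019 m/s


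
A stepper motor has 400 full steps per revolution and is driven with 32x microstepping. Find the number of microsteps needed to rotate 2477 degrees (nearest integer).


step_size = 360/(400*32) = 360/12800 = 0.028125 deg
n = 2477/(360/12800) = 2477*12800/360 = 88071.1111 -> 88071

88071 steps


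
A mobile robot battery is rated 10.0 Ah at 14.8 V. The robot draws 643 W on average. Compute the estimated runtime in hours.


E = 10.0*14.8 = 148.0000 Wh
t = E/P = 148.0000/643 = 0.2302

0.2302 hours


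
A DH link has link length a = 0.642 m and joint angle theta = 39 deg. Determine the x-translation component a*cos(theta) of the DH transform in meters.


a*cos(theta) = 0.642*cos(39 deg) = 0.4989

0.4989 m


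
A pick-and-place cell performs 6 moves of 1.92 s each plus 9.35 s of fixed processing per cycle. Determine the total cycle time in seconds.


T = 6*1.92 + 9.35 = 20.8700

20.8700 s


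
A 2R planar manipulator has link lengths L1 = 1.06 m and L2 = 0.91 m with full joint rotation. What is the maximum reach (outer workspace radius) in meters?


r_max = L1 + L2 = 1.06 + 0.91 = 1.9700

1.9700 m


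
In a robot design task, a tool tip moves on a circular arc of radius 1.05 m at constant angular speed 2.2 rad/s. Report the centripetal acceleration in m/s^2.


a_c = omega^2 * r = 2.2^2 * 1.05 = 5.0820

5.0820 m/s^2


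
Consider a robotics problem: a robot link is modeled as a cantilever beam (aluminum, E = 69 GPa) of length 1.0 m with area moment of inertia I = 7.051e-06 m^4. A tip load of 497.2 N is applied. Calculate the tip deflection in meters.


delta = F*L^3/(3*E*I) = 497.2*1.0^3/(3*6.900e+10*7.051e-06)
      = 497.2/1459557 = 3.4065e-04

3.4065e-04 m


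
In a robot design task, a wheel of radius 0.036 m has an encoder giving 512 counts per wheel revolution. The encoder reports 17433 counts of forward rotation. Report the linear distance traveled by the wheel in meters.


revs = 17433/512 = 34.048828
d = revs * 2*pi*r = 34.048828 * 2*pi*0.036 = 7.7017

7.7017 m


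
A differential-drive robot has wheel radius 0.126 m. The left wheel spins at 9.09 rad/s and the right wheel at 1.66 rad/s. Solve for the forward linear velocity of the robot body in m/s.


v = r*(wR + wL)/2 = 0.126*(1.66 + 9.09)/2 = 0.6773

0.6773 m/s


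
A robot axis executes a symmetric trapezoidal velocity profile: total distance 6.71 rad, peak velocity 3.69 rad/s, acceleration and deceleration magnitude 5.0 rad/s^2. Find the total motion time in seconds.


t_acc = v/a = 3.69/5.0 = 0.738000 s
d_acc = v^2/(2a) = 1.361610 rad (each ramp)
d_cruise = 6.71 - 2*1.361610 = 3.986780 rad
t_cruise = 3.986780/3.69 = 1.080428 s
t_total = 2*0.738000 + 1.080428 = 2.5564

2.5564 s


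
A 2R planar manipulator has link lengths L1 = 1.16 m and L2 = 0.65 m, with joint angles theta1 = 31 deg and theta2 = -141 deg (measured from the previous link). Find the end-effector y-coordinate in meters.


y = L1*sin(th1) + L2*sin(th1+th2) = 1.16*sin(31 deg) + 0.65*sin(-110 deg) = -0.0134

-0.0134 m


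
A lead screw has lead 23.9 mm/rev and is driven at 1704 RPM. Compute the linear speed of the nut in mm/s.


v = lead * (RPM/60) = 23.9*1704/60 = 678.7600

678.7600 mm/s


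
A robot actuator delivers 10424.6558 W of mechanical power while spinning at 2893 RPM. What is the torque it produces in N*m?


omega = 2893 * 2*pi/60 = 302.954252 rad/s
tau = P / omega = 10424.6558 / 302.954252 = 34.4100

34.4100 N*m


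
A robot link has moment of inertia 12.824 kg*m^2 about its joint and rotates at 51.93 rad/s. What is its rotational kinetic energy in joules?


KE = (1/2)*I*omega^2 = 0.5*12.824*51.93^2 = 17291.4001

17291.4001 J


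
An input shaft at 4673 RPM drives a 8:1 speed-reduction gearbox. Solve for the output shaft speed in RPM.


omega_out = omega_in / N = 4673 / 8 = 584.1250

584.1250 RPM


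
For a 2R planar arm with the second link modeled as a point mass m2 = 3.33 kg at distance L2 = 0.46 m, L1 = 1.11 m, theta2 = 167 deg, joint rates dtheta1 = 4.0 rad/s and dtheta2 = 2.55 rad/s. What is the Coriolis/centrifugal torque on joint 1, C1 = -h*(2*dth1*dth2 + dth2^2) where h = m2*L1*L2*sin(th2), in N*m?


h = m2*L1*L2*sin(th2) = 3.33*1.11*0.46*sin(167 deg) = 0.382484
C1 = -h*(2*4.0*2.55 + 2.55^2) = -0.382484*26.9025 = -10.2898

-10.2898 N*m


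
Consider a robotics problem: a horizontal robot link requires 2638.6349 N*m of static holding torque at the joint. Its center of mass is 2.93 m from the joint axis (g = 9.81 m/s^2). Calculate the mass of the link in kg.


m = tau / (g*L) = 2638.6349 / (9.81 * 2.93) = 91.8000

91.8000 kg


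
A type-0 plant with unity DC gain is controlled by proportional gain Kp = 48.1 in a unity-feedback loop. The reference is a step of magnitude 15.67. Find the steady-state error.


e_ss = R/(1 + Kp) = 15.67/(1 + 48.1) = 15.67/49.1000 = 0.3191

0.3191


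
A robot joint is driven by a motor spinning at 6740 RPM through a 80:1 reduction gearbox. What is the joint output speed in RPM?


omega_joint = omega_motor / N = 6740 / 80 = 84.2500

84.2500 RPM


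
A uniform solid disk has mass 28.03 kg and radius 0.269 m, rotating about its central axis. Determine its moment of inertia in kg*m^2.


I = (1/2)*m*R^2 = 0.5*28.03*0.269^2 = 1.0141

1.0141 kg*m^2


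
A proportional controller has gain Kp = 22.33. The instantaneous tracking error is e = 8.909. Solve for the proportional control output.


u_P = Kp * e = 22.33 * 8.909 = 198.9380

198.9380


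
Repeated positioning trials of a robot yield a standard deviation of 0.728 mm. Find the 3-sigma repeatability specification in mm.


repeatability = 3*sigma = 3*0.728 = 2.1840

2.1840 mm


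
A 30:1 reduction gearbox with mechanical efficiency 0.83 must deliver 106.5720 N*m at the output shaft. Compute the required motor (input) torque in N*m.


tau_in = tau_out / (N * eta) = 106.5720 / (30 * 0.83) = 4.2800

4.2800 N*m


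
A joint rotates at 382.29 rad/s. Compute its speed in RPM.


RPM = 382.29 * 60/(2*pi) = 3650.6006

3650.6006 RPM


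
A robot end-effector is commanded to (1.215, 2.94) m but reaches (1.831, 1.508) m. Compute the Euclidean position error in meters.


dx = 1.831 - (1.215) = 0.6160, dy = 1.508 - (2.94) = -1.4320
err = sqrt(0.379456 + 2.050624) = 1.5589

1.5589 m


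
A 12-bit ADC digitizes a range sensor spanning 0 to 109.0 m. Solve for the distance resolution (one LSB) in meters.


res = range / 2^n = 109.0/2^12 = 109.0/4096 = 0.0266

0.0266 m


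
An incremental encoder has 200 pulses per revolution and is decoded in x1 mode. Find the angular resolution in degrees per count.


resolution = 360 / (PPR * 1) = 360 / 200 = 1.8000

1.8000 degrees


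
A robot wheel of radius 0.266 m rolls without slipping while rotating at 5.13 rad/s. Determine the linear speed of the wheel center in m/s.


v = omega * r = 5.13 * 0.266 = 1.3646

1.3646 m/s


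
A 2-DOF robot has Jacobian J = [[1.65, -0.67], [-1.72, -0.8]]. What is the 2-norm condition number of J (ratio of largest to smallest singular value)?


JJ^T eigenvalues: trace(JJ^T) = 6.7698, det(JJ^T) = det(J)^2 = 6.11276176
s_max^2 = (6.7698 + sqrt(21.37914500))/2 = 5.69677938
s_min^2 = (6.7698 - sqrt(21.37914500))/2 = 1.07302062
kappa = s_max/s_min = sqrt(5.69677938/1.07302062) = 2.3041

2.3041


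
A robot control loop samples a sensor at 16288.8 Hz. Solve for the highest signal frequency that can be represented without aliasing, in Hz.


f_max = f_s/2 = 16288.8/2 = 8144.4000

8144.4000 Hz


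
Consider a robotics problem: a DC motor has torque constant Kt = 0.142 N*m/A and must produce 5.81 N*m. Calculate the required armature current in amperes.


I = tau / Kt = 5.81/0.142 = 40.9155

40.9155 A


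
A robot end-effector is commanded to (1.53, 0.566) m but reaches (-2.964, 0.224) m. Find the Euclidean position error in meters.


dx = -2.964 - (1.53) = -4.4940, dy = 0.224 - (0.566) = -0.3420
err = sqrt(20.196036 + 0.116964) = 4.5070

4.5070 m


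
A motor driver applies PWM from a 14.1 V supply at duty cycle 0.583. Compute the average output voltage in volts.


V_avg = V_supply * D = 14.1*0.583 = 8.2203

8.2203 V


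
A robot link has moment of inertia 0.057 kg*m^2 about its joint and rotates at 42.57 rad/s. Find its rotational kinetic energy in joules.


KE = (1/2)*I*omega^2 = 0.5*0.057*42.57^2 = 51.6478

51.6478 J


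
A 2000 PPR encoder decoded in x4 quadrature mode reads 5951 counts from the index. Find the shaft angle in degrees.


angle = counts * 360 / (PPR*4) = 5951 * 360 / 8000 = 267.7950

267.7950 degrees


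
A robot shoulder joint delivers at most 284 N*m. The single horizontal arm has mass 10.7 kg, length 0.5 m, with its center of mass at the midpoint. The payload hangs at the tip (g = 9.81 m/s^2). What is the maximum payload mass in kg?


tau_arm = m_arm*g*(L/2) = 10.7*9.81*0.5/2 = 26.2417 N*m
tau_payload = tau_max - tau_arm = 284 - 26.2417 = 257.7583
m_payload = tau_payload / (g*L) = 257.7583 / (9.81*0.5) = 52.5501

52.5501 kg


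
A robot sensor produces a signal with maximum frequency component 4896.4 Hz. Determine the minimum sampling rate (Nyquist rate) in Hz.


f_s,min = 2*f_max = 2*4896.4 = 9792.8000

9792.8000 Hz


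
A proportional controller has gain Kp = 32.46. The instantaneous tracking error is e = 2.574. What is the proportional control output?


u_P = Kp * e = 32.46 * 2.574 = 83.5520

83.5520


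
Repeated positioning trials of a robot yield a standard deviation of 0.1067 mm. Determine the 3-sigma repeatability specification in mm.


repeatability = 3*sigma = 3*0.1067 = 0.3201

0.3201 mm


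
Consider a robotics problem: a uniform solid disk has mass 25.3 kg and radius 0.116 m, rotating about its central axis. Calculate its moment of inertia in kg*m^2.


I = (1/2)*m*R^2 = 0.5*25.3*0.116^2 = 0.1702

0.1702 kg*m^2


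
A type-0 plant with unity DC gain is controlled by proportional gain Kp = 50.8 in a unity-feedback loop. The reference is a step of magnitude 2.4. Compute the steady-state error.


e_ss = R/(1 + Kp) = 2.4/(1 + 50.8) = 2.4/51.8000 = 0.0463

0.0463


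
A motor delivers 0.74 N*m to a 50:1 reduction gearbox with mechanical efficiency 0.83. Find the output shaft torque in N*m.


tau_out = tau_in * N * eta = 0.74 * 50 * 0.83 = 30.7100

30.7100 N*m


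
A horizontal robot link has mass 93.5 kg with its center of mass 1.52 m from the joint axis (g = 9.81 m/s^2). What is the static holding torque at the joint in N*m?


tau = m*g*L = 93.5 * 9.81 * 1.52 = 1394.1972

1394.1972 N*m


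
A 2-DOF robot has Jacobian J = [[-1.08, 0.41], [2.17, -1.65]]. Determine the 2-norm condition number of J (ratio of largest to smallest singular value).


JJ^T eigenvalues: trace(JJ^T) = 8.7659, det(JJ^T) = det(J)^2 = 0.79619929
s_max^2 = (8.7659 + sqrt(73.65620565))/2 = 8.67410968
s_min^2 = (8.7659 - sqrt(73.65620565))/2 = 0.09179032
kappa = s_max/s_min = sqrt(8.67410968/0.09179032) = 9.7211

9.7211


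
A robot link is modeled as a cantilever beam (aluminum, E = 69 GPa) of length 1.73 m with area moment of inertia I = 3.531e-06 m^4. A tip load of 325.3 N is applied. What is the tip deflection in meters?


delta = F*L^3/(3*E*I) = 325.3*1.73^3/(3*6.900e+10*3.531e-06)
      = 1684.3113401/730917 = 0.0023

0.0023 m


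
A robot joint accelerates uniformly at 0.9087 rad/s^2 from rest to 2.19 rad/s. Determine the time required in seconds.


t = delta_omega / alpha = 2.19 / 0.9087 = 2.4100

2.4100 s


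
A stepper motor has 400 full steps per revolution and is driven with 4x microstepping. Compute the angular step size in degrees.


step = 360/(400*4) = 360/1600 = 0.2250

0.2250 degrees


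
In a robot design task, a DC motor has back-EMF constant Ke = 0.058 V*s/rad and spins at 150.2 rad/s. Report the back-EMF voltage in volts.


V_emf = Ke * omega = 0.058*150.2 = 8.7116

8.7116 V


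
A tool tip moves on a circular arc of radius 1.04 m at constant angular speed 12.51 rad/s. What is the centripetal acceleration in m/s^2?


a_c = omega^2 * r = 12.51^2 * 1.04 = 162.7601

162.7601 m/s^2


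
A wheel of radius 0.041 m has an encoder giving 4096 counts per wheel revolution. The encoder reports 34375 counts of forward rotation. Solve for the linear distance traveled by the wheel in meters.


revs = 34375/4096 = 8.392334
d = revs * 2*pi*r = 8.392334 * 2*pi*0.041 = 2.1620

2.1620 m


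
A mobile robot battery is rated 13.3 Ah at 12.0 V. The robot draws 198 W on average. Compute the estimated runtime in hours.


E = 13.3*12.0 = 159.6000 Wh
t = E/P = 159.6000/198 = 0.8061

0.8061 hours


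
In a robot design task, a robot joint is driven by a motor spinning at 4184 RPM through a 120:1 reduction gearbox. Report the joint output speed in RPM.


omega_joint = omega_motor / N = 4184 / 120 = 34.8667

34.8667 RPM


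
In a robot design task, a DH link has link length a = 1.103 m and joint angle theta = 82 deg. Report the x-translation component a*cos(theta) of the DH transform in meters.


a*cos(theta) = 1.103*cos(82 deg) = 0.1535

0.1535 m


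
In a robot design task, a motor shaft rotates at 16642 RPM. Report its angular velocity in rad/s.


omega = 16642 * 2*pi/60 = 1742.7462

1742.7462 rad/s


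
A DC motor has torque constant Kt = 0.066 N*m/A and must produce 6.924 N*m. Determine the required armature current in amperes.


I = tau / Kt = 6.924/0.066 = 104.9091

104.9091 A


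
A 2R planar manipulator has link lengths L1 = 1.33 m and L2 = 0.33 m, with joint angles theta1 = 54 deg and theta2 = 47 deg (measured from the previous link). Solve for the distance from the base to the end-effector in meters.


x = L1*cos(th1) + L2*cos(th1+th2) = 0.718787
y = L1*sin(th1) + L2*sin(th1+th2) = 1.399930
d = sqrt(x^2 + y^2) = sqrt(0.516655 + 1.959804) = 1.5737

1.5737 m


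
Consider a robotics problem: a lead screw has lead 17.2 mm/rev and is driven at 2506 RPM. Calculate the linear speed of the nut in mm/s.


v = lead * (RPM/60) = 17.2*2506/60 = 718.3867

718.3867 mm/s


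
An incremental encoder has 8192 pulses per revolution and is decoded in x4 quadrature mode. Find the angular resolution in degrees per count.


resolution = 360 / (PPR * 4) = 360 / 32768 = 0.0110

0.0110 degrees


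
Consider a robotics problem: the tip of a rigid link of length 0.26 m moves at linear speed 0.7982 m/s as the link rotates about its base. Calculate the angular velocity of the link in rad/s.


omega = v / L = 0.7982 / 0.26 = 3.0700

3.0700 rad/s


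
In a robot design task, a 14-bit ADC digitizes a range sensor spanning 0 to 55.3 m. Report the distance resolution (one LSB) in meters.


res = range / 2^n = 55.3/2^14 = 55.3/16384 = 0.0034

0.0034 m


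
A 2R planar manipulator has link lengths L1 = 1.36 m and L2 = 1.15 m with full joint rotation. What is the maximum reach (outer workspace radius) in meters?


r_max = L1 + L2 = 1.36 + 1.15 = 2.5100

2.5100 m


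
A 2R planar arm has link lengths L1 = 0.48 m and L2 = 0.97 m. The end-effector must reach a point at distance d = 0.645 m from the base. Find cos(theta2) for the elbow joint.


cos(th2) = (d^2 - L1^2 - L2^2)/(2*L1*L2) = (0.645^2 - 0.48^2 - 0.97^2)/(2*0.48*0.97) = -0.8111

-0.8111


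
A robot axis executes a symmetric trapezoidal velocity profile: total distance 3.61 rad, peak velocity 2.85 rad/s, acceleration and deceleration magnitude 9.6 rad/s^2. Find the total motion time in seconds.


t_acc = v/a = 2.85/9.6 = 0.296875 s
d_acc = v^2/(2a) = 0.423047 rad (each ramp)
d_cruise = 3.61 - 2*0.423047 = 2.763906 rad
t_cruise = 2.763906/2.85 = 0.969792 s
t_total = 2*0.296875 + 0.969792 = 1.5635

1.5635 s


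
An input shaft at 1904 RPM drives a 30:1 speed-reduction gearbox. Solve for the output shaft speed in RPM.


omega_out = omega_in / N = 1904 / 30 = 63.4667

63.4667 RPM


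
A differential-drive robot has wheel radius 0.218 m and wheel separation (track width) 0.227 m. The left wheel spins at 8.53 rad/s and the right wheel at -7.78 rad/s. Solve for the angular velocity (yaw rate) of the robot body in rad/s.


omega = r*(wR - wL)/L = 0.218*(-7.78 - (8.53))/0.227 = -15.6633

-15.6633 rad/s


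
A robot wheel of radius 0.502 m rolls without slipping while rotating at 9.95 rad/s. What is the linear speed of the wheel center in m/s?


v = omega * r = 9.95 * 0.502 = 4.9949

4.9949 m/s


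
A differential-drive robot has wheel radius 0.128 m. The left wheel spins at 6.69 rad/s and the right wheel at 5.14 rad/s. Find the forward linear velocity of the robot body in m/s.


v = r*(wR + wL)/2 = 0.128*(5.14 + 6.69)/2 = 0.7571

0.7571 m/s


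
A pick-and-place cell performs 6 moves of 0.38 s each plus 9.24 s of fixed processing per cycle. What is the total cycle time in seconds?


T = 6*0.38 + 9.24 = 11.5200

11.5200 s


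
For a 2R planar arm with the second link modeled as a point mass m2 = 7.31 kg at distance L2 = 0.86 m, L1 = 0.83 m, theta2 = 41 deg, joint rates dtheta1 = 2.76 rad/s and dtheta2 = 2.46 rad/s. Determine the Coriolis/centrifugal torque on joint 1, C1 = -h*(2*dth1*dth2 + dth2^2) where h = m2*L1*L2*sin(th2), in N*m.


h = m2*L1*L2*sin(th2) = 7.31*0.83*0.86*sin(41 deg) = 3.423236
C1 = -h*(2*2.76*2.46 + 2.46^2) = -3.423236*19.6308 = -67.2009

-67.2009 N*m


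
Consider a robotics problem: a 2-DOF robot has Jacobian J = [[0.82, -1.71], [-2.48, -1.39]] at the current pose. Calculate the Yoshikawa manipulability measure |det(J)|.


det(J) = 0.82*-1.39 - (-1.71)*(-2.48) = -5.3806
|det(J)| = 5.3806

5.3806


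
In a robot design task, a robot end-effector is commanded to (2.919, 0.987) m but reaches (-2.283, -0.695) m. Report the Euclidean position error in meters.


dx = -2.283 - (2.919) = -5.2020, dy = -0.695 - (0.987) = -1.6820
err = sqrt(27.060804 + 2.829124) = 5.4672

5.4672 m


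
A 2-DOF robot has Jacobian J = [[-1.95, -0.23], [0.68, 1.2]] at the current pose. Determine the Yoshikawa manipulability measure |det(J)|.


det(J) = -1.95*1.2 - (-0.23)*(0.68) = -2.1836
|det(J)| = 2.1836

2.1836


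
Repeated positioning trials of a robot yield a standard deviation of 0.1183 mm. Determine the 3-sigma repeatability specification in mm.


repeatability = 3*sigma = 3*0.1183 = 0.3549

0.3549 mm


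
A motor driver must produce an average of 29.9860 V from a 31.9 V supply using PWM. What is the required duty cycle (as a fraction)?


D = V_avg/V_supply = 29.9860/31.9 = 0.9400

0.9400


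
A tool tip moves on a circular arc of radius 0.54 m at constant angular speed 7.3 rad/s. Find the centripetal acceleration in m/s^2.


a_c = omega^2 * r = 7.3^2 * 0.54 = 28.7766

28.7766 m/s^2


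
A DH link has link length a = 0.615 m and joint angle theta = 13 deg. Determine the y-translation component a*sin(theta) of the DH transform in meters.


a*sin(theta) = 0.615*sin(13 deg) = 0.1383

0.1383 m


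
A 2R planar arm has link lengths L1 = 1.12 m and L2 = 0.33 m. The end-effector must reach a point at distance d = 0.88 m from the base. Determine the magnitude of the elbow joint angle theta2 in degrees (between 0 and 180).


cos(th2) = (d^2 - L1^2 - L2^2)/(2*L1*L2) = (0.88^2 - 1.12^2 - 0.33^2)/(2*1.12*0.33) = -0.79667208
th2 = acos(-0.79667208) = 142.8135 deg

142.8135 degrees


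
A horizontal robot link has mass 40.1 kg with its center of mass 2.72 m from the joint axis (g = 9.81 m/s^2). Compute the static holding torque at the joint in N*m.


tau = m*g*L = 40.1 * 9.81 * 2.72 = 1069.9963

1069.9963 N*m


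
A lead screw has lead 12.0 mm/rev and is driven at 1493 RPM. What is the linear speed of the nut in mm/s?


v = lead * (RPM/60) = 12.0*1493/60 = 298.6000

298.6000 mm/s


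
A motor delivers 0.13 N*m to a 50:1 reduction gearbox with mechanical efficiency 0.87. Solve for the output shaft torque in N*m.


tau_out = tau_in * N * eta = 0.13 * 50 * 0.87 = 5.6550

5.6550 N*m


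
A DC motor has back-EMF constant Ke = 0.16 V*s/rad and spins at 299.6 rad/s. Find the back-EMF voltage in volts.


V_emf = Ke * omega = 0.16*299.6 = 47.9360

47.9360 V


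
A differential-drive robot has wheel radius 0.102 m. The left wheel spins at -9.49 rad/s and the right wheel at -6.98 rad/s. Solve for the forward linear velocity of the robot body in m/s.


v = r*(wR + wL)/2 = 0.102*(-6.98 + -9.49)/2 = -0.8400

-0.8400 m/s


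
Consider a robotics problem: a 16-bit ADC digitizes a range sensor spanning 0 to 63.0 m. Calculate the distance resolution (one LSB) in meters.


res = range / 2^n = 63.0/2^16 = 63.0/65536 = 9.6130e-04

9.6130e-04 m


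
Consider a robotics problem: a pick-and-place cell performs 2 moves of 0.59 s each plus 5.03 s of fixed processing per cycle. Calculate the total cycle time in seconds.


T = 2*0.59 + 5.03 = 6.2100

6.2100 s


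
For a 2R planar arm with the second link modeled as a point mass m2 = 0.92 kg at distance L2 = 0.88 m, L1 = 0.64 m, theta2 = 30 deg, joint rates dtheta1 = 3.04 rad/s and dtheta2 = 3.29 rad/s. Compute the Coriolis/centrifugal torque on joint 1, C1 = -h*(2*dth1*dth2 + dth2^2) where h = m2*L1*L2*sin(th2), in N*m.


h = m2*L1*L2*sin(th2) = 0.92*0.64*0.88*sin(30 deg) = 0.259072
C1 = -h*(2*3.04*3.29 + 3.29^2) = -0.259072*30.8273 = -7.9865

-7.9865 N*m


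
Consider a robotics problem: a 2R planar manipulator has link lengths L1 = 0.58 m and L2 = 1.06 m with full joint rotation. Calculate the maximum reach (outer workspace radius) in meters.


r_max = L1 + L2 = 0.58 + 1.06 = 1.6400

1.6400 m


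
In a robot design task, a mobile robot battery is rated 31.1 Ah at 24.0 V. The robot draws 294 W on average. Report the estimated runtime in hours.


E = 31.1*24.0 = 746.4000 Wh
t = E/P = 746.4000/294 = 2.5388

2.5388 hours


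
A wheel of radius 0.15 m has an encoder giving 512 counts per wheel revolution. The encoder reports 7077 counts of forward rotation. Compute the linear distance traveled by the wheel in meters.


revs = 7077/512 = 13.822266
d = revs * 2*pi*r = 13.822266 * 2*pi*0.15 = 13.0272

13.0272 m


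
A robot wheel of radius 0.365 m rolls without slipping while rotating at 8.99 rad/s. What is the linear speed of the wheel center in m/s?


v = omega * r = 8.99 * 0.365 = 3.2814

3.2814 m/s


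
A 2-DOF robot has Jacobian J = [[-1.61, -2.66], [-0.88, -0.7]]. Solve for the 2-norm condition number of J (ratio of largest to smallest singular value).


JJ^T eigenvalues: trace(JJ^T) = 10.9321, det(JJ^T) = det(J)^2 = 1.47331044
s_max^2 = (10.9321 + sqrt(113.61756865))/2 = 10.79562711
s_min^2 = (10.9321 - sqrt(113.61756865))/2 = 0.13647289
kappa = s_max/s_min = sqrt(10.79562711/0.13647289) = 8.8941

8.8941


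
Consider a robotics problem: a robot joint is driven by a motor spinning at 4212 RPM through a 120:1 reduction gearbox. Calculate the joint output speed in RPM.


omega_joint = omega_motor / N = 4212 / 120 = 35.1000

35.1000 RPM


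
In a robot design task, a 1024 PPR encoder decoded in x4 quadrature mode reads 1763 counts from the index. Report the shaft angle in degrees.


angle = counts * 360 / (PPR*4) = 1763 * 360 / 4096 = 154.9512

154.9512 degrees


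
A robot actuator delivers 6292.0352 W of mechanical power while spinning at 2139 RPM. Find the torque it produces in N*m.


omega = 2139 * 2*pi/60 = 223.995556 rad/s
tau = P / omega = 6292.0352 / 223.995556 = 28.0900

28.0900 N*m


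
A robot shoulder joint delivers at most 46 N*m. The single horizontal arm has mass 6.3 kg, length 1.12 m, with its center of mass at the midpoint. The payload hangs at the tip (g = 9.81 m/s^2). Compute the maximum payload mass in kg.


tau_arm = m_arm*g*(L/2) = 6.3*9.81*1.12/2 = 34.6097 N*m
tau_payload = tau_max - tau_arm = 46 - 34.6097 = 11.3903
m_payload = tau_payload / (g*L) = 11.3903 / (9.81*1.12) = 1.0367

1.0367 kg


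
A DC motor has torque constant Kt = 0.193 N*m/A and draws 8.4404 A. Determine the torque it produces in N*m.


tau = Kt * I = 0.193*8.4404 = 1.6290

1.6290 N*m


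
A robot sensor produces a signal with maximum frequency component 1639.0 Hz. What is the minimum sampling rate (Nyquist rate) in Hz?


f_s,min = 2*f_max = 2*1639.0 = 3278.0000

3278.0000 Hz


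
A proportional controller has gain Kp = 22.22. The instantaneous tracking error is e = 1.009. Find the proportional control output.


u_P = Kp * e = 22.22 * 1.009 = 22.4200

22.4200


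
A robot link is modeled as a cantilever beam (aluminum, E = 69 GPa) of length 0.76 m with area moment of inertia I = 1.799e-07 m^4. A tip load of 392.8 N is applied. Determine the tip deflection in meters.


delta = F*L^3/(3*E*I) = 392.8*0.76^3/(3*6.900e+10*1.799e-07)
      = 172.4297728/37239.3 = 0.0046

0.0046 m


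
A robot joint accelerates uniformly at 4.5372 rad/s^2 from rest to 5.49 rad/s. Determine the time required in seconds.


t = delta_omega / alpha = 5.49 / 4.5372 = 1.2100

1.2100 s


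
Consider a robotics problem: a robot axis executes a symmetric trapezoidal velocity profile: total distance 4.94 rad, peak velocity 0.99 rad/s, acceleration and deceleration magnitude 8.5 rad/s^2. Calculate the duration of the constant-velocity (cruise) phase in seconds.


t_acc = v/a = 0.116471 s, d_acc = v^2/(2a) = 0.057653 rad each
d_cruise = 4.94 - 2*0.057653 = 4.824694 rad
t_cruise = d_cruise/v = 4.824694/0.99 = 4.8734

4.8734 s


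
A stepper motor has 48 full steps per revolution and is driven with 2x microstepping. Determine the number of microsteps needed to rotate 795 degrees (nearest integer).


step_size = 360/(48*2) = 360/96 = 3.750000 deg
n = 795/(360/96) = 795*96/360 = 212

212 steps
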